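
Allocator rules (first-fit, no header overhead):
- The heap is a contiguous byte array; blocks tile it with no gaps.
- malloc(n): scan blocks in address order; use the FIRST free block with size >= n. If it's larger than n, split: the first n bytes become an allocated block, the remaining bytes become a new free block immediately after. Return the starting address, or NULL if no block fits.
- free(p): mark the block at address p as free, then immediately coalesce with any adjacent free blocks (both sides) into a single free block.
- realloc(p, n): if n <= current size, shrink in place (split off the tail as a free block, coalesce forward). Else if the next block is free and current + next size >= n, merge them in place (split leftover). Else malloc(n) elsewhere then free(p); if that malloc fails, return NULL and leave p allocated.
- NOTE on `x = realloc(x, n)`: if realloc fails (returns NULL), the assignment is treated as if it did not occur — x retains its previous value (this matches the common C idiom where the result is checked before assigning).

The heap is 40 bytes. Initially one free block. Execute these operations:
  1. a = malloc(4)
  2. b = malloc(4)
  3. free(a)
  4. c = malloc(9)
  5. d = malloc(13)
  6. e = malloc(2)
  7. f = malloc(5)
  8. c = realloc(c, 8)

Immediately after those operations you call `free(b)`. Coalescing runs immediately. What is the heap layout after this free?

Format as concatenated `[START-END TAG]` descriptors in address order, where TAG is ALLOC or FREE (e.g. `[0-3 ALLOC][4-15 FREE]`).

Op 1: a = malloc(4) -> a = 0; heap: [0-3 ALLOC][4-39 FREE]
Op 2: b = malloc(4) -> b = 4; heap: [0-3 ALLOC][4-7 ALLOC][8-39 FREE]
Op 3: free(a) -> (freed a); heap: [0-3 FREE][4-7 ALLOC][8-39 FREE]
Op 4: c = malloc(9) -> c = 8; heap: [0-3 FREE][4-7 ALLOC][8-16 ALLOC][17-39 FREE]
Op 5: d = malloc(13) -> d = 17; heap: [0-3 FREE][4-7 ALLOC][8-16 ALLOC][17-29 ALLOC][30-39 FREE]
Op 6: e = malloc(2) -> e = 0; heap: [0-1 ALLOC][2-3 FREE][4-7 ALLOC][8-16 ALLOC][17-29 ALLOC][30-39 FREE]
Op 7: f = malloc(5) -> f = 30; heap: [0-1 ALLOC][2-3 FREE][4-7 ALLOC][8-16 ALLOC][17-29 ALLOC][30-34 ALLOC][35-39 FREE]
Op 8: c = realloc(c, 8) -> c = 8; heap: [0-1 ALLOC][2-3 FREE][4-7 ALLOC][8-15 ALLOC][16-16 FREE][17-29 ALLOC][30-34 ALLOC][35-39 FREE]
free(b): b = 4 -> block [4-7 ALLOC]; mark free, coalesce with adjacent free neighbors -> [0-1 ALLOC][2-7 FREE][8-15 ALLOC][16-16 FREE][17-29 ALLOC][30-34 ALLOC][35-39 FREE]

Answer: [0-1 ALLOC][2-7 FREE][8-15 ALLOC][16-16 FREE][17-29 ALLOC][30-34 ALLOC][35-39 FREE]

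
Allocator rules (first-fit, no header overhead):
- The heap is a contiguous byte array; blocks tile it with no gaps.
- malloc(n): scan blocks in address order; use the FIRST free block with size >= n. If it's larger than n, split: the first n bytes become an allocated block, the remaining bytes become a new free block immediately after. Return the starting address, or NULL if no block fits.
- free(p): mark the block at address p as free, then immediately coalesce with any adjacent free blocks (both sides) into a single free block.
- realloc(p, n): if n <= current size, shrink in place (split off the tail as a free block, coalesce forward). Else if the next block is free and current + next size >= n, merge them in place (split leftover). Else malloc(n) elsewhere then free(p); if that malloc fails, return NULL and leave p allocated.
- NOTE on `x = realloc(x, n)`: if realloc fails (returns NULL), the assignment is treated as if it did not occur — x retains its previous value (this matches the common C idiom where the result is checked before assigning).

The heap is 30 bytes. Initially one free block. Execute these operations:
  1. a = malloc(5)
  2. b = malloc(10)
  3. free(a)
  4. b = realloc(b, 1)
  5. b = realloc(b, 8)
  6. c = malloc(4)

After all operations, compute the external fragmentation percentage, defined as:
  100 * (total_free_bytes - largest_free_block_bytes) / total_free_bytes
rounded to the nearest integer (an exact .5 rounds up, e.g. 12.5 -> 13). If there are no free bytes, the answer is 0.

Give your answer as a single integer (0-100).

Op 1: a = malloc(5) -> a = 0; heap: [0-4 ALLOC][5-29 FREE]
Op 2: b = malloc(10) -> b = 5; heap: [0-4 ALLOC][5-14 ALLOC][15-29 FREE]
Op 3: free(a) -> (freed a); heap: [0-4 FREE][5-14 ALLOC][15-29 FREE]
Op 4: b = realloc(b, 1) -> b = 5; heap: [0-4 FREE][5-5 ALLOC][6-29 FREE]
Op 5: b = realloc(b, 8) -> b = 5; heap: [0-4 FREE][5-12 ALLOC][13-29 FREE]
Op 6: c = malloc(4) -> c = 0; heap: [0-3 ALLOC][4-4 FREE][5-12 ALLOC][13-29 FREE]
Free blocks: [1 17] total_free=18 largest=17 -> 100*(18-17)/18 = 100/18 ≈ 5.556 -> rounds to 6

Answer: 6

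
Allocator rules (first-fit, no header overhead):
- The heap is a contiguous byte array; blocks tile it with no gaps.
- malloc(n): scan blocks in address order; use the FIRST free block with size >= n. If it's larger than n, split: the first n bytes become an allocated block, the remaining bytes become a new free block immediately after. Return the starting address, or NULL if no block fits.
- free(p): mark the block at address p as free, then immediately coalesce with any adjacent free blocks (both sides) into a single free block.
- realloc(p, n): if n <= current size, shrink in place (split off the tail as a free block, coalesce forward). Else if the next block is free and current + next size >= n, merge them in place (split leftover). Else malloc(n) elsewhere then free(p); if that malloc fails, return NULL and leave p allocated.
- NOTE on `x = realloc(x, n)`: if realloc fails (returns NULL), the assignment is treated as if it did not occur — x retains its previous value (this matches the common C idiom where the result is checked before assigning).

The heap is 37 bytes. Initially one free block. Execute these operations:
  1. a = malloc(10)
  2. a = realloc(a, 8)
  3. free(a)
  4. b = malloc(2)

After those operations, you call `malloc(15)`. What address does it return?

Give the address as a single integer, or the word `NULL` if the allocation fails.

Answer: 2

Derivation:
Op 1: a = malloc(10) -> a = 0; heap: [0-9 ALLOC][10-36 FREE]
Op 2: a = realloc(a, 8) -> a = 0; heap: [0-7 ALLOC][8-36 FREE]
Op 3: free(a) -> (freed a); heap: [0-36 FREE]
Op 4: b = malloc(2) -> b = 0; heap: [0-1 ALLOC][2-36 FREE]
malloc(15): first-fit scan over [0-1 ALLOC][2-36 FREE] -> 2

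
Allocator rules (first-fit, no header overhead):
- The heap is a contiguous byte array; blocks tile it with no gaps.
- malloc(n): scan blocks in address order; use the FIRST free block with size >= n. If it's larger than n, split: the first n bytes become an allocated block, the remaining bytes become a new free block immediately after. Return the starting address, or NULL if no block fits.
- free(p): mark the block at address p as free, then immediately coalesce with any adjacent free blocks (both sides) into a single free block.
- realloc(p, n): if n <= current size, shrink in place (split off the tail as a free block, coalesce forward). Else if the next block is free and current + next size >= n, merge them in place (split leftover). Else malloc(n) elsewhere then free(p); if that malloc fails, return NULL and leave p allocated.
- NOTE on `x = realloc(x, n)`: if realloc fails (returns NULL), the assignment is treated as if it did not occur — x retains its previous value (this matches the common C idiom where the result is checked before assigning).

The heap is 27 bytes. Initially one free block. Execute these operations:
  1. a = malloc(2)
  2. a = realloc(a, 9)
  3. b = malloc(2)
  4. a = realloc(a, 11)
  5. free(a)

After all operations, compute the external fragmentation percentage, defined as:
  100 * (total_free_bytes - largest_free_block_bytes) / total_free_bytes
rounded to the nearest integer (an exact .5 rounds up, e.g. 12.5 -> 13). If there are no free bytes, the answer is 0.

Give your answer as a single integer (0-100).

Answer: 36

Derivation:
Op 1: a = malloc(2) -> a = 0; heap: [0-1 ALLOC][2-26 FREE]
Op 2: a = realloc(a, 9) -> a = 0; heap: [0-8 ALLOC][9-26 FREE]
Op 3: b = malloc(2) -> b = 9; heap: [0-8 ALLOC][9-10 ALLOC][11-26 FREE]
Op 4: a = realloc(a, 11) -> a = 11; heap: [0-8 FREE][9-10 ALLOC][11-21 ALLOC][22-26 FREE]
Op 5: free(a) -> (freed a); heap: [0-8 FREE][9-10 ALLOC][11-26 FREE]
Free blocks: [9 16] total_free=25 largest=16 -> 100*(25-16)/25 = 900/25 = 36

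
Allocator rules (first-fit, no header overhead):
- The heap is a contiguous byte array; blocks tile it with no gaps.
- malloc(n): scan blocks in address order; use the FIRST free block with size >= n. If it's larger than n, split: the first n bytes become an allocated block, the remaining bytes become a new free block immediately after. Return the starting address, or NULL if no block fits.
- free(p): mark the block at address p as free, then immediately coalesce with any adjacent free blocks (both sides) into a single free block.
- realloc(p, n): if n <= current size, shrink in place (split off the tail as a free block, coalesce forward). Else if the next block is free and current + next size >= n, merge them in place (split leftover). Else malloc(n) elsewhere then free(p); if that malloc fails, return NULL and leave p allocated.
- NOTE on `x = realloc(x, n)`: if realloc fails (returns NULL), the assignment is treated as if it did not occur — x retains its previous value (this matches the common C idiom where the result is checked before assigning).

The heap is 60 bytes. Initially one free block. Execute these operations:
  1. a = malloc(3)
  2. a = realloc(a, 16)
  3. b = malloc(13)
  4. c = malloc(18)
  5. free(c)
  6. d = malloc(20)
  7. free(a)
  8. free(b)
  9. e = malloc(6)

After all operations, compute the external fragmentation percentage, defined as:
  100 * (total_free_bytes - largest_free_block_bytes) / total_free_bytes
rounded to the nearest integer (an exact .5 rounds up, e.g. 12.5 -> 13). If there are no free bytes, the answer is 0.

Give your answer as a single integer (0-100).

Answer: 32

Derivation:
Op 1: a = malloc(3) -> a = 0; heap: [0-2 ALLOC][3-59 FREE]
Op 2: a = realloc(a, 16) -> a = 0; heap: [0-15 ALLOC][16-59 FREE]
Op 3: b = malloc(13) -> b = 16; heap: [0-15 ALLOC][16-28 ALLOC][29-59 FREE]
Op 4: c = malloc(18) -> c = 29; heap: [0-15 ALLOC][16-28 ALLOC][29-46 ALLOC][47-59 FREE]
Op 5: free(c) -> (freed c); heap: [0-15 ALLOC][16-28 ALLOC][29-59 FREE]
Op 6: d = malloc(20) -> d = 29; heap: [0-15 ALLOC][16-28 ALLOC][29-48 ALLOC][49-59 FREE]
Op 7: free(a) -> (freed a); heap: [0-15 FREE][16-28 ALLOC][29-48 ALLOC][49-59 FREE]
Op 8: free(b) -> (freed b); heap: [0-28 FREE][29-48 ALLOC][49-59 FREE]
Op 9: e = malloc(6) -> e = 0; heap: [0-5 ALLOC][6-28 FREE][29-48 ALLOC][49-59 FREE]
Free blocks: [23 11] total_free=34 largest=23 -> 100*(34-23)/34 = 1100/34 ≈ 32.353 -> rounds to 32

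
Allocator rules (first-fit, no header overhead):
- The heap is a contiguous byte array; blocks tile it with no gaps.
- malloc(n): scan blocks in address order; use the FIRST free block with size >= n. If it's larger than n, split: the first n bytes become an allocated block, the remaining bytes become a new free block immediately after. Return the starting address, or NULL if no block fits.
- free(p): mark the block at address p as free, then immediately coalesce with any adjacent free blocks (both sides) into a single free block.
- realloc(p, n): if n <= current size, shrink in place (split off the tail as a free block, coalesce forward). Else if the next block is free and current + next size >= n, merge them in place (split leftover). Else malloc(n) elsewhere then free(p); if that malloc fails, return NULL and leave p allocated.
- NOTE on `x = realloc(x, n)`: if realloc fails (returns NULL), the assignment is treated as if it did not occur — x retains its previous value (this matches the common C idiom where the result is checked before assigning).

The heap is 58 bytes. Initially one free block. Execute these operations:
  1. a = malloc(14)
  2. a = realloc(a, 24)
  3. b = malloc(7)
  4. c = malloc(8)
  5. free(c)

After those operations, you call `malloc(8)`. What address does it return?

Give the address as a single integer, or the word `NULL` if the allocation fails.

Answer: 31

Derivation:
Op 1: a = malloc(14) -> a = 0; heap: [0-13 ALLOC][14-57 FREE]
Op 2: a = realloc(a, 24) -> a = 0; heap: [0-23 ALLOC][24-57 FREE]
Op 3: b = malloc(7) -> b = 24; heap: [0-23 ALLOC][24-30 ALLOC][31-57 FREE]
Op 4: c = malloc(8) -> c = 31; heap: [0-23 ALLOC][24-30 ALLOC][31-38 ALLOC][39-57 FREE]
Op 5: free(c) -> (freed c); heap: [0-23 ALLOC][24-30 ALLOC][31-57 FREE]
malloc(8): first-fit scan over [0-23 ALLOC][24-30 ALLOC][31-57 FREE] -> 31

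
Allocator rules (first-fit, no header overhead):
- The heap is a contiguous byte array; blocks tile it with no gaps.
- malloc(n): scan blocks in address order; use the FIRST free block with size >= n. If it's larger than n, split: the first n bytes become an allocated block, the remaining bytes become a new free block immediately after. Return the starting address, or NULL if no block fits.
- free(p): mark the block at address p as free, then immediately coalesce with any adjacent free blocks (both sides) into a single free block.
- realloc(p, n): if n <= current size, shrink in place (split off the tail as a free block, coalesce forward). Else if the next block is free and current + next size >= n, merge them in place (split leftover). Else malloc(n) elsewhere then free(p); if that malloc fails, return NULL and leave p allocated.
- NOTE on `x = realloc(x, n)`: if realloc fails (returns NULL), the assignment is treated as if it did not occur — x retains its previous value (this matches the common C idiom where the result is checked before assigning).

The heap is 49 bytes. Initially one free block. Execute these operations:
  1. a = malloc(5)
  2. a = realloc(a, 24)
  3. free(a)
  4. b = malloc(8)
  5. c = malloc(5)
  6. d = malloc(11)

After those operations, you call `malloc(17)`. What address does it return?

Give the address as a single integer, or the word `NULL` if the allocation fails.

Answer: 24

Derivation:
Op 1: a = malloc(5) -> a = 0; heap: [0-4 ALLOC][5-48 FREE]
Op 2: a = realloc(a, 24) -> a = 0; heap: [0-23 ALLOC][24-48 FREE]
Op 3: free(a) -> (freed a); heap: [0-48 FREE]
Op 4: b = malloc(8) -> b = 0; heap: [0-7 ALLOC][8-48 FREE]
Op 5: c = malloc(5) -> c = 8; heap: [0-7 ALLOC][8-12 ALLOC][13-48 FREE]
Op 6: d = malloc(11) -> d = 13; heap: [0-7 ALLOC][8-12 ALLOC][13-23 ALLOC][24-48 FREE]
malloc(17): first-fit scan over [0-7 ALLOC][8-12 ALLOC][13-23 ALLOC][24-48 FREE] -> 24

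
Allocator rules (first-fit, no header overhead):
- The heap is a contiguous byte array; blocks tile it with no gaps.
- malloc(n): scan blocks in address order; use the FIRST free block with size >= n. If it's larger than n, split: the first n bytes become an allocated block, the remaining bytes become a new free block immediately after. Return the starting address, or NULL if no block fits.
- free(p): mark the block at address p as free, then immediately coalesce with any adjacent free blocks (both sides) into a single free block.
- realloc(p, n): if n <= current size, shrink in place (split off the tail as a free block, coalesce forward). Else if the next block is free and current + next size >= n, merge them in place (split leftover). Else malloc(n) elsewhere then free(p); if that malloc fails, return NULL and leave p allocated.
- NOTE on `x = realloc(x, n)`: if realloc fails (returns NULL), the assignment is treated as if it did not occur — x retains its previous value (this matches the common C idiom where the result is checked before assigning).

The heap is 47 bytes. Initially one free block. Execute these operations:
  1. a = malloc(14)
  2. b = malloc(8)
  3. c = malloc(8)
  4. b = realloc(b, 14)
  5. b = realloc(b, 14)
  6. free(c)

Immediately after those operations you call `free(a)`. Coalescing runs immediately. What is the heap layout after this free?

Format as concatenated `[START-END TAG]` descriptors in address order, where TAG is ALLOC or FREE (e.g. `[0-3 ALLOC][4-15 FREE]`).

Answer: [0-29 FREE][30-43 ALLOC][44-46 FREE]

Derivation:
Op 1: a = malloc(14) -> a = 0; heap: [0-13 ALLOC][14-46 FREE]
Op 2: b = malloc(8) -> b = 14; heap: [0-13 ALLOC][14-21 ALLOC][22-46 FREE]
Op 3: c = malloc(8) -> c = 22; heap: [0-13 ALLOC][14-21 ALLOC][22-29 ALLOC][30-46 FREE]
Op 4: b = realloc(b, 14) -> b = 30; heap: [0-13 ALLOC][14-21 FREE][22-29 ALLOC][30-43 ALLOC][44-46 FREE]
Op 5: b = realloc(b, 14) -> b = 30; heap: [0-13 ALLOC][14-21 FREE][22-29 ALLOC][30-43 ALLOC][44-46 FREE]
Op 6: free(c) -> (freed c); heap: [0-13 ALLOC][14-29 FREE][30-43 ALLOC][44-46 FREE]
free(a): a = 0 -> block [0-13 ALLOC]; mark free, coalesce with adjacent free neighbors -> [0-29 FREE][30-43 ALLOC][44-46 FREE]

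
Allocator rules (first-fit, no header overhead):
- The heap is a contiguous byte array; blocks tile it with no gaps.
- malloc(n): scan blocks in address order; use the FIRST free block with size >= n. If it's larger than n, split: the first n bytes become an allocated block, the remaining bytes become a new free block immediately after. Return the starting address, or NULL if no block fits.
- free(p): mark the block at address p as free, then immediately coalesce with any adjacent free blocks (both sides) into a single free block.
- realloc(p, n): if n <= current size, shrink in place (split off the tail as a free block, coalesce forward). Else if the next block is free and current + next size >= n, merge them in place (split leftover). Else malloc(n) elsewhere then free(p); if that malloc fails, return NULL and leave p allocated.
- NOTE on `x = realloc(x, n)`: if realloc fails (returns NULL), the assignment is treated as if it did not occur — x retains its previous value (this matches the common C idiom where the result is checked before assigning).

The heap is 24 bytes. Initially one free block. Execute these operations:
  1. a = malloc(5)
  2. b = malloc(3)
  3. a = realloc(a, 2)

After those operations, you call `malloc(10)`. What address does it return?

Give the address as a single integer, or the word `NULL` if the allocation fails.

Op 1: a = malloc(5) -> a = 0; heap: [0-4 ALLOC][5-23 FREE]
Op 2: b = malloc(3) -> b = 5; heap: [0-4 ALLOC][5-7 ALLOC][8-23 FREE]
Op 3: a = realloc(a, 2) -> a = 0; heap: [0-1 ALLOC][2-4 FREE][5-7 ALLOC][8-23 FREE]
malloc(10): first-fit scan over [0-1 ALLOC][2-4 FREE][5-7 ALLOC][8-23 FREE] -> 8

Answer: 8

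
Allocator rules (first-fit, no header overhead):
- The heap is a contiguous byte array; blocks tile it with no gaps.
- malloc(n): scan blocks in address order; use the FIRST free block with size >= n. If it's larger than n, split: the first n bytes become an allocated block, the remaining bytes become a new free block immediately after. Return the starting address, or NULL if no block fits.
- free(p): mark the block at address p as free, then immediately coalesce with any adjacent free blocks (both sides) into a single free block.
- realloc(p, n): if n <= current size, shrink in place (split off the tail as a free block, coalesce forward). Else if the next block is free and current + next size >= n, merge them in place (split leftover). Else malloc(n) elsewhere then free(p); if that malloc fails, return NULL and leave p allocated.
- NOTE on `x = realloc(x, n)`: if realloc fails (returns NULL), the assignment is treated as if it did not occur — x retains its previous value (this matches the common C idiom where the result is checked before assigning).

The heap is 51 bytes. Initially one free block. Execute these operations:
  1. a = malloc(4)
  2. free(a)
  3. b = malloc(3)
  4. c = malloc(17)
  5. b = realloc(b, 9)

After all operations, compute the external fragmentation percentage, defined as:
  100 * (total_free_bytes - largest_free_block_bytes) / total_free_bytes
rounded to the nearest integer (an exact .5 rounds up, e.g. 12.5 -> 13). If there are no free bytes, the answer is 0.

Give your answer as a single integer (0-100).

Op 1: a = malloc(4) -> a = 0; heap: [0-3 ALLOC][4-50 FREE]
Op 2: free(a) -> (freed a); heap: [0-50 FREE]
Op 3: b = malloc(3) -> b = 0; heap: [0-2 ALLOC][3-50 FREE]
Op 4: c = malloc(17) -> c = 3; heap: [0-2 ALLOC][3-19 ALLOC][20-50 FREE]
Op 5: b = realloc(b, 9) -> b = 20; heap: [0-2 FREE][3-19 ALLOC][20-28 ALLOC][29-50 FREE]
Free blocks: [3 22] total_free=25 largest=22 -> 100*(25-22)/25 = 300/25 = 12

Answer: 12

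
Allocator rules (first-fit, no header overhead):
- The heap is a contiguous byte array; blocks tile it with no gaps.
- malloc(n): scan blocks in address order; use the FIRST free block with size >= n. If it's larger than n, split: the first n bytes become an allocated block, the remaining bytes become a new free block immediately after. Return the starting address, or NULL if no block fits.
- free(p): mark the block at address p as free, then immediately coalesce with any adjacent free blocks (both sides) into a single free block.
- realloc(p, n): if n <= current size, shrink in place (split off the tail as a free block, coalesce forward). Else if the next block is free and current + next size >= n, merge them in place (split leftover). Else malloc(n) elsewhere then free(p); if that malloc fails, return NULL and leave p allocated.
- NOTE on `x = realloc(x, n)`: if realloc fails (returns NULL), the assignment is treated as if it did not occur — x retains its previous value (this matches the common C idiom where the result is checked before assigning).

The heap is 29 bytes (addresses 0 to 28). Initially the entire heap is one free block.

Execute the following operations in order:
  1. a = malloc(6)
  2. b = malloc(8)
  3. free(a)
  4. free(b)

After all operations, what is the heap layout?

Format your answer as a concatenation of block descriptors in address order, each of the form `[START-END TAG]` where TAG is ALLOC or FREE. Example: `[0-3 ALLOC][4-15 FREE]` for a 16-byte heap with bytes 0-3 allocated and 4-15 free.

Op 1: a = malloc(6) -> a = 0; heap: [0-5 ALLOC][6-28 FREE]
Op 2: b = malloc(8) -> b = 6; heap: [0-5 ALLOC][6-13 ALLOC][14-28 FREE]
Op 3: free(a) -> (freed a); heap: [0-5 FREE][6-13 ALLOC][14-28 FREE]
Op 4: free(b) -> (freed b); heap: [0-28 FREE]

Answer: [0-28 FREE]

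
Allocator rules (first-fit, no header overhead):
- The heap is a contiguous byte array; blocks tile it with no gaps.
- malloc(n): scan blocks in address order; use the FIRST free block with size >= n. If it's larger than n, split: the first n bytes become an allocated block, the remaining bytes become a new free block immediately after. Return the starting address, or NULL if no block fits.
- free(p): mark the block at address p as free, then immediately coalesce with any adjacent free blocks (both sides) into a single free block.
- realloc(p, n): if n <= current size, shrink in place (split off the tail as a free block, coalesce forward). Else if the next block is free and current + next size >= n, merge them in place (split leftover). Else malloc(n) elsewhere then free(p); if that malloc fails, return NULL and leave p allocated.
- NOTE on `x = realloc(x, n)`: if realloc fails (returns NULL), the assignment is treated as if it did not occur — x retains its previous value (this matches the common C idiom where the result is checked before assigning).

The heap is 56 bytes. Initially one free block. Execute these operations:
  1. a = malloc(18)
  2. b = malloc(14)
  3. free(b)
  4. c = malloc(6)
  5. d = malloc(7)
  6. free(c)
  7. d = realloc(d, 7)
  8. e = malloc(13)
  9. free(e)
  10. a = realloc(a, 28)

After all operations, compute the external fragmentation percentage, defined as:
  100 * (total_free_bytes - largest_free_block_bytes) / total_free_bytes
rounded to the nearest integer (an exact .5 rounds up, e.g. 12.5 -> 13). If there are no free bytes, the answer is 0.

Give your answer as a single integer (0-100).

Op 1: a = malloc(18) -> a = 0; heap: [0-17 ALLOC][18-55 FREE]
Op 2: b = malloc(14) -> b = 18; heap: [0-17 ALLOC][18-31 ALLOC][32-55 FREE]
Op 3: free(b) -> (freed b); heap: [0-17 ALLOC][18-55 FREE]
Op 4: c = malloc(6) -> c = 18; heap: [0-17 ALLOC][18-23 ALLOC][24-55 FREE]
Op 5: d = malloc(7) -> d = 24; heap: [0-17 ALLOC][18-23 ALLOC][24-30 ALLOC][31-55 FREE]
Op 6: free(c) -> (freed c); heap: [0-17 ALLOC][18-23 FREE][24-30 ALLOC][31-55 FREE]
Op 7: d = realloc(d, 7) -> d = 24; heap: [0-17 ALLOC][18-23 FREE][24-30 ALLOC][31-55 FREE]
Op 8: e = malloc(13) -> e = 31; heap: [0-17 ALLOC][18-23 FREE][24-30 ALLOC][31-43 ALLOC][44-55 FREE]
Op 9: free(e) -> (freed e); heap: [0-17 ALLOC][18-23 FREE][24-30 ALLOC][31-55 FREE]
Op 10: a = realloc(a, 28) -> NULL (a unchanged); heap: [0-17 ALLOC][18-23 FREE][24-30 ALLOC][31-55 FREE]
Free blocks: [6 25] total_free=31 largest=25 -> 100*(31-25)/31 = 600/31 ≈ 19.355 -> rounds to 19

Answer: 19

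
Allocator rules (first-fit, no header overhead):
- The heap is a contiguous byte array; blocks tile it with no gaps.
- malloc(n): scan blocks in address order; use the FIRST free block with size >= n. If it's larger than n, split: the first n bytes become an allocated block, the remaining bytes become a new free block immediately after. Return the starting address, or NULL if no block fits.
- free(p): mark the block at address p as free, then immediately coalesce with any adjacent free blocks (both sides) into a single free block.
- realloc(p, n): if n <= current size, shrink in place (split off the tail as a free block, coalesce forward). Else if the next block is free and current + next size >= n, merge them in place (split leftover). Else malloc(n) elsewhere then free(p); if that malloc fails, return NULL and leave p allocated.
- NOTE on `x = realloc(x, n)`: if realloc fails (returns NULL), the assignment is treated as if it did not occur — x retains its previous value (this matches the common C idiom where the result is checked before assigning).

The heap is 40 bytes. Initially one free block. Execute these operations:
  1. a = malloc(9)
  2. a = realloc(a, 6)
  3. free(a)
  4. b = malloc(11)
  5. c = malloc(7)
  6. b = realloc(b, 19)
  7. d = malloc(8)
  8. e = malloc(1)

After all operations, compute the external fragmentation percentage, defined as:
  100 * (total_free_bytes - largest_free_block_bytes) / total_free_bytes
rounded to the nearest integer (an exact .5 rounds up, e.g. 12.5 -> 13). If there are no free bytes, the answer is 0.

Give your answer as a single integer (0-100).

Op 1: a = malloc(9) -> a = 0; heap: [0-8 ALLOC][9-39 FREE]
Op 2: a = realloc(a, 6) -> a = 0; heap: [0-5 ALLOC][6-39 FREE]
Op 3: free(a) -> (freed a); heap: [0-39 FREE]
Op 4: b = malloc(11) -> b = 0; heap: [0-10 ALLOC][11-39 FREE]
Op 5: c = malloc(7) -> c = 11; heap: [0-10 ALLOC][11-17 ALLOC][18-39 FREE]
Op 6: b = realloc(b, 19) -> b = 18; heap: [0-10 FREE][11-17 ALLOC][18-36 ALLOC][37-39 FREE]
Op 7: d = malloc(8) -> d = 0; heap: [0-7 ALLOC][8-10 FREE][11-17 ALLOC][18-36 ALLOC][37-39 FREE]
Op 8: e = malloc(1) -> e = 8; heap: [0-7 ALLOC][8-8 ALLOC][9-10 FREE][11-17 ALLOC][18-36 ALLOC][37-39 FREE]
Free blocks: [2 3] total_free=5 largest=3 -> 100*(5-3)/5 = 200/5 = 40

Answer: 40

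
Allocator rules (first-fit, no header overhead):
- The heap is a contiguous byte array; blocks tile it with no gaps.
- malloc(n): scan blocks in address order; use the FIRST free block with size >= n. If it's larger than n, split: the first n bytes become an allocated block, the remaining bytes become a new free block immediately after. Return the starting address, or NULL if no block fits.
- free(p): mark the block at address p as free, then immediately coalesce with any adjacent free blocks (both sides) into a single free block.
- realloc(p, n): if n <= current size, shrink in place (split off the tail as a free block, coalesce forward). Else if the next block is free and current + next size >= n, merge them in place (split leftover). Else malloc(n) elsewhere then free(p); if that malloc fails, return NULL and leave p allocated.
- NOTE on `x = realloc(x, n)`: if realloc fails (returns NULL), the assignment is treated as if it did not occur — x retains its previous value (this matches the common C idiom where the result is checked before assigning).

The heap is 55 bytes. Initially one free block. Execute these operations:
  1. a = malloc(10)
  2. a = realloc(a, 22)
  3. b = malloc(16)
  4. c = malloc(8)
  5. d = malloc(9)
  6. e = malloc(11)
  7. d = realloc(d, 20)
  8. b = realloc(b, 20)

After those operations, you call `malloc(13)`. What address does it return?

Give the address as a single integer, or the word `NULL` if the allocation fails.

Op 1: a = malloc(10) -> a = 0; heap: [0-9 ALLOC][10-54 FREE]
Op 2: a = realloc(a, 22) -> a = 0; heap: [0-21 ALLOC][22-54 FREE]
Op 3: b = malloc(16) -> b = 22; heap: [0-21 ALLOC][22-37 ALLOC][38-54 FREE]
Op 4: c = malloc(8) -> c = 38; heap: [0-21 ALLOC][22-37 ALLOC][38-45 ALLOC][46-54 FREE]
Op 5: d = malloc(9) -> d = 46; heap: [0-21 ALLOC][22-37 ALLOC][38-45 ALLOC][46-54 ALLOC]
Op 6: e = malloc(11) -> e = NULL; heap: [0-21 ALLOC][22-37 ALLOC][38-45 ALLOC][46-54 ALLOC]
Op 7: d = realloc(d, 20) -> NULL (d unchanged); heap: [0-21 ALLOC][22-37 ALLOC][38-45 ALLOC][46-54 ALLOC]
Op 8: b = realloc(b, 20) -> NULL (b unchanged); heap: [0-21 ALLOC][22-37 ALLOC][38-45 ALLOC][46-54 ALLOC]
malloc(13): first-fit scan over [0-21 ALLOC][22-37 ALLOC][38-45 ALLOC][46-54 ALLOC] -> NULL

Answer: NULL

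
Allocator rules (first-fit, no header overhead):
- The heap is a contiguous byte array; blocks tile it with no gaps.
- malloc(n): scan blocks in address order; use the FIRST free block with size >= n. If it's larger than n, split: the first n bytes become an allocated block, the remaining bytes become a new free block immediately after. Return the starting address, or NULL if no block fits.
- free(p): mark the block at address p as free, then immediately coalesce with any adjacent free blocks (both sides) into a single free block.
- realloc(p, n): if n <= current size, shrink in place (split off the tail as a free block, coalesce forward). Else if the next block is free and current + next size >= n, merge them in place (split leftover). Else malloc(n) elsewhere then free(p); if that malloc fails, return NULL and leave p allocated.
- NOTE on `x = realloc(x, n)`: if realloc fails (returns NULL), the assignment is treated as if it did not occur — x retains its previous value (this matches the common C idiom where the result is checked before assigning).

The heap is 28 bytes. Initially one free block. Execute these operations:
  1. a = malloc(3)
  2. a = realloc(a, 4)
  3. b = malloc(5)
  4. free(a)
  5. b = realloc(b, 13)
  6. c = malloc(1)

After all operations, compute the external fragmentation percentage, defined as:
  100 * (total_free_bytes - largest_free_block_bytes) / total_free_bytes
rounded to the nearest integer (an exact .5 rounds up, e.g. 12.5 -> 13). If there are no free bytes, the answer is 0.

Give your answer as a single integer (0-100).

Op 1: a = malloc(3) -> a = 0; heap: [0-2 ALLOC][3-27 FREE]
Op 2: a = realloc(a, 4) -> a = 0; heap: [0-3 ALLOC][4-27 FREE]
Op 3: b = malloc(5) -> b = 4; heap: [0-3 ALLOC][4-8 ALLOC][9-27 FREE]
Op 4: free(a) -> (freed a); heap: [0-3 FREE][4-8 ALLOC][9-27 FREE]
Op 5: b = realloc(b, 13) -> b = 4; heap: [0-3 FREE][4-16 ALLOC][17-27 FREE]
Op 6: c = malloc(1) -> c = 0; heap: [0-0 ALLOC][1-3 FREE][4-16 ALLOC][17-27 FREE]
Free blocks: [3 11] total_free=14 largest=11 -> 100*(14-11)/14 = 300/14 ≈ 21.429 -> rounds to 21

Answer: 21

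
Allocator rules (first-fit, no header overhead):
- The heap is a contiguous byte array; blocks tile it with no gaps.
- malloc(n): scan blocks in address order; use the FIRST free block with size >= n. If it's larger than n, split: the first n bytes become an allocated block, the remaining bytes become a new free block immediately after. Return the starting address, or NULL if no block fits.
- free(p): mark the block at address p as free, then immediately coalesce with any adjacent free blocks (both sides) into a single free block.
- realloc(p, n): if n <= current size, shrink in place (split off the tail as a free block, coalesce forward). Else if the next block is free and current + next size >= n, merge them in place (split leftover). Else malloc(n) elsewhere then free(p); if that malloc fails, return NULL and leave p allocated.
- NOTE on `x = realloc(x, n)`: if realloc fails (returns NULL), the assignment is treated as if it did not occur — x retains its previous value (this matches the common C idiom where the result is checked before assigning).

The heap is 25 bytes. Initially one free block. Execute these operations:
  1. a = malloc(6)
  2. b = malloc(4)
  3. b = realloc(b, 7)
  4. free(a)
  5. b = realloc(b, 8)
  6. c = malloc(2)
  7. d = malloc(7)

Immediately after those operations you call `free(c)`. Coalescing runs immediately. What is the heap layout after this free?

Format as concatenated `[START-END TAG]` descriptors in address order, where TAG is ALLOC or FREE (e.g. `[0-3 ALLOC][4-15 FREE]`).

Op 1: a = malloc(6) -> a = 0; heap: [0-5 ALLOC][6-24 FREE]
Op 2: b = malloc(4) -> b = 6; heap: [0-5 ALLOC][6-9 ALLOC][10-24 FREE]
Op 3: b = realloc(b, 7) -> b = 6; heap: [0-5 ALLOC][6-12 ALLOC][13-24 FREE]
Op 4: free(a) -> (freed a); heap: [0-5 FREE][6-12 ALLOC][13-24 FREE]
Op 5: b = realloc(b, 8) -> b = 6; heap: [0-5 FREE][6-13 ALLOC][14-24 FREE]
Op 6: c = malloc(2) -> c = 0; heap: [0-1 ALLOC][2-5 FREE][6-13 ALLOC][14-24 FREE]
Op 7: d = malloc(7) -> d = 14; heap: [0-1 ALLOC][2-5 FREE][6-13 ALLOC][14-20 ALLOC][21-24 FREE]
free(c): c = 0 -> block [0-1 ALLOC]; mark free, coalesce with adjacent free neighbors -> [0-5 FREE][6-13 ALLOC][14-20 ALLOC][21-24 FREE]

Answer: [0-5 FREE][6-13 ALLOC][14-20 ALLOC][21-24 FREE]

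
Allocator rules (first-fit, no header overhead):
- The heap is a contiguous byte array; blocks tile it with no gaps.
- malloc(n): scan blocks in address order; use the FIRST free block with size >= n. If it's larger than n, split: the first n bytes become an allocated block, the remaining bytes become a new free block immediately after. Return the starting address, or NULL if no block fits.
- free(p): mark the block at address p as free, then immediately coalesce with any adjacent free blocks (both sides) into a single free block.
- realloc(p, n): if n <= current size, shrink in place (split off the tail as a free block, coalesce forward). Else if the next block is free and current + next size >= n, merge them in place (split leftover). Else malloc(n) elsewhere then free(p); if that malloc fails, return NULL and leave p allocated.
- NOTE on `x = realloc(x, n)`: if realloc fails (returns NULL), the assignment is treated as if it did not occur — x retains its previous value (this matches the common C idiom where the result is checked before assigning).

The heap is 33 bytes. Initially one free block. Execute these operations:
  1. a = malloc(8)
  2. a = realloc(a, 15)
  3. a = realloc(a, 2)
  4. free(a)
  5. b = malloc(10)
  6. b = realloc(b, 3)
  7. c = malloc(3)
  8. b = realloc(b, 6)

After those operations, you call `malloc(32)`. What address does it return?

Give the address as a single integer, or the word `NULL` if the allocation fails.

Op 1: a = malloc(8) -> a = 0; heap: [0-7 ALLOC][8-32 FREE]
Op 2: a = realloc(a, 15) -> a = 0; heap: [0-14 ALLOC][15-32 FREE]
Op 3: a = realloc(a, 2) -> a = 0; heap: [0-1 ALLOC][2-32 FREE]
Op 4: free(a) -> (freed a); heap: [0-32 FREE]
Op 5: b = malloc(10) -> b = 0; heap: [0-9 ALLOC][10-32 FREE]
Op 6: b = realloc(b, 3) -> b = 0; heap: [0-2 ALLOC][3-32 FREE]
Op 7: c = malloc(3) -> c = 3; heap: [0-2 ALLOC][3-5 ALLOC][6-32 FREE]
Op 8: b = realloc(b, 6) -> b = 6; heap: [0-2 FREE][3-5 ALLOC][6-11 ALLOC][12-32 FREE]
malloc(32): first-fit scan over [0-2 FREE][3-5 ALLOC][6-11 ALLOC][12-32 FREE] -> NULL

Answer: NULL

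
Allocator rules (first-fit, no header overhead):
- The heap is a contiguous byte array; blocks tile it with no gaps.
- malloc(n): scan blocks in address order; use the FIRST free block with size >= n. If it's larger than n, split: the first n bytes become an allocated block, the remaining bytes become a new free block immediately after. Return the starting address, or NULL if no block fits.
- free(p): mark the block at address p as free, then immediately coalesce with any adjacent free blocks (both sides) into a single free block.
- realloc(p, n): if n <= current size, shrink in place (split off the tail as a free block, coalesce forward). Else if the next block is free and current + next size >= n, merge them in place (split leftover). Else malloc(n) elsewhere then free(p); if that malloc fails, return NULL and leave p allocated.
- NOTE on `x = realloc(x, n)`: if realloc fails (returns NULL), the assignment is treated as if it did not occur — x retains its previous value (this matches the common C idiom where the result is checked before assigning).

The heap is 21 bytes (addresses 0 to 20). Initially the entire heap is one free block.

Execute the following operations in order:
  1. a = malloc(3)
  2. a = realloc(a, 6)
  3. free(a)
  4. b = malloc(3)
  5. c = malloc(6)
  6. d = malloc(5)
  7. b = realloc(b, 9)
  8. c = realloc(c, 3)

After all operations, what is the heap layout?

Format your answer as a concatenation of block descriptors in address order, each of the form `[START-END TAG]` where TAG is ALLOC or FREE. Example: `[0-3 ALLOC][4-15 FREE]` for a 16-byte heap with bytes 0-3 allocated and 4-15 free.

Op 1: a = malloc(3) -> a = 0; heap: [0-2 ALLOC][3-20 FREE]
Op 2: a = realloc(a, 6) -> a = 0; heap: [0-5 ALLOC][6-20 FREE]
Op 3: free(a) -> (freed a); heap: [0-20 FREE]
Op 4: b = malloc(3) -> b = 0; heap: [0-2 ALLOC][3-20 FREE]
Op 5: c = malloc(6) -> c = 3; heap: [0-2 ALLOC][3-8 ALLOC][9-20 FREE]
Op 6: d = malloc(5) -> d = 9; heap: [0-2 ALLOC][3-8 ALLOC][9-13 ALLOC][14-20 FREE]
Op 7: b = realloc(b, 9) -> NULL (b unchanged); heap: [0-2 ALLOC][3-8 ALLOC][9-13 ALLOC][14-20 FREE]
Op 8: c = realloc(c, 3) -> c = 3; heap: [0-2 ALLOC][3-5 ALLOC][6-8 FREE][9-13 ALLOC][14-20 FREE]

Answer: [0-2 ALLOC][3-5 ALLOC][6-8 FREE][9-13 ALLOC][14-20 FREE]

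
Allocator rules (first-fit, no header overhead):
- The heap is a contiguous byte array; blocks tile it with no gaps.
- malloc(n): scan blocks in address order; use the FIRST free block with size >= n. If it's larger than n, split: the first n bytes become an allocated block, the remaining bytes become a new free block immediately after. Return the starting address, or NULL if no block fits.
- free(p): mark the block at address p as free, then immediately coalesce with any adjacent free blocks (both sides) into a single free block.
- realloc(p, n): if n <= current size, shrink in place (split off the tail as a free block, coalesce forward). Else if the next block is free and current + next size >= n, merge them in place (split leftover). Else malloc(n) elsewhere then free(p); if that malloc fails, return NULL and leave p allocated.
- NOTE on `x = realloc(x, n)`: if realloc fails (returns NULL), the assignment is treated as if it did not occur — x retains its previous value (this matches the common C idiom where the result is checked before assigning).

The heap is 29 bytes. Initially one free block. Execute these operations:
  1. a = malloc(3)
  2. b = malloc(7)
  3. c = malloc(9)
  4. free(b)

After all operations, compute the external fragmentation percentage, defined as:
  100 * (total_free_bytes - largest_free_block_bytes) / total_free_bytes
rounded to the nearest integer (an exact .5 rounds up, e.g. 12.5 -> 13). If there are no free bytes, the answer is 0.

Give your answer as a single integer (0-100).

Answer: 41

Derivation:
Op 1: a = malloc(3) -> a = 0; heap: [0-2 ALLOC][3-28 FREE]
Op 2: b = malloc(7) -> b = 3; heap: [0-2 ALLOC][3-9 ALLOC][10-28 FREE]
Op 3: c = malloc(9) -> c = 10; heap: [0-2 ALLOC][3-9 ALLOC][10-18 ALLOC][19-28 FREE]
Op 4: free(b) -> (freed b); heap: [0-2 ALLOC][3-9 FREE][10-18 ALLOC][19-28 FREE]
Free blocks: [7 10] total_free=17 largest=10 -> 100*(17-10)/17 = 700/17 ≈ 41.176 -> rounds to 41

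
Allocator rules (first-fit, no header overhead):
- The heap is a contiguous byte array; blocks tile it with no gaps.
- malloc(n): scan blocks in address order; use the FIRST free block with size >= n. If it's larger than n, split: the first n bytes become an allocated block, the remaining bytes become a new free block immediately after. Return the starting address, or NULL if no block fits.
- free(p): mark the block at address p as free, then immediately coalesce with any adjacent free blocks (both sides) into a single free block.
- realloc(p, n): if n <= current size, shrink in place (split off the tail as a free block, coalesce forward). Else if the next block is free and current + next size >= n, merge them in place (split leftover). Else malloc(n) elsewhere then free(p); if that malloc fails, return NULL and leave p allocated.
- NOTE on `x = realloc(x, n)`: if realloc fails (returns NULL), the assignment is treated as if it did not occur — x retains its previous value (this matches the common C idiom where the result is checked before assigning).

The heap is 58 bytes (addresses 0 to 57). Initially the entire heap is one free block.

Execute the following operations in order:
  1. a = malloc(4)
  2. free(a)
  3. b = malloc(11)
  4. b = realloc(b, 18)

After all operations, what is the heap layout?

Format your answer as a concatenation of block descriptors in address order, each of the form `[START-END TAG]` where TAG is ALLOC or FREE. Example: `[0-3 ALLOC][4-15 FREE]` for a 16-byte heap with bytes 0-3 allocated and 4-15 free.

Answer: [0-17 ALLOC][18-57 FREE]

Derivation:
Op 1: a = malloc(4) -> a = 0; heap: [0-3 ALLOC][4-57 FREE]
Op 2: free(a) -> (freed a); heap: [0-57 FREE]
Op 3: b = malloc(11) -> b = 0; heap: [0-10 ALLOC][11-57 FREE]
Op 4: b = realloc(b, 18) -> b = 0; heap: [0-17 ALLOC][18-57 FREE]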